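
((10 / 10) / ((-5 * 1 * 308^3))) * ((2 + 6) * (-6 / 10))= 3 / 91306600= 0.00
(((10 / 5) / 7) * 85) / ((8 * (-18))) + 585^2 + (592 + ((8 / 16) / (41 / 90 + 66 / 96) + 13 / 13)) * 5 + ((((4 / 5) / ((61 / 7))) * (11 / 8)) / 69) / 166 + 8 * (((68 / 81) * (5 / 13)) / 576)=87786000191274301271 / 254310628146120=345192.02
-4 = -4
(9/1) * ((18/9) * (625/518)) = 5625/259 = 21.72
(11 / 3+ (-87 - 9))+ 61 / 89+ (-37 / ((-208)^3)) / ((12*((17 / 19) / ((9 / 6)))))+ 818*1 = 237348967865653 / 326768492544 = 726.35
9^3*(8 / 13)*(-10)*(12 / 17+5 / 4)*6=-11634840 / 221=-52646.33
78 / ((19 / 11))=858 / 19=45.16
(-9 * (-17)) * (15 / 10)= 459 / 2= 229.50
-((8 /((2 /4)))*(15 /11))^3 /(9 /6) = -9216000 /1331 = -6924.12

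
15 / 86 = 0.17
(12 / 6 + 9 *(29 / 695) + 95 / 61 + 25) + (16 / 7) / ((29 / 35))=38963319 / 1229455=31.69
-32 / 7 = -4.57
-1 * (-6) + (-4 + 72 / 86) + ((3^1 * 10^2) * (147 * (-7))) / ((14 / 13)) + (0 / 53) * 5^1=-286647.16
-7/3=-2.33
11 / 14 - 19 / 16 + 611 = 68387 / 112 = 610.60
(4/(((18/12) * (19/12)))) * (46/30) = 736/285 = 2.58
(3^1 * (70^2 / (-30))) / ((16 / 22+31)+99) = -2695 / 719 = -3.75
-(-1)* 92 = 92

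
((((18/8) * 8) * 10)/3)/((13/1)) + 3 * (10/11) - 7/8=7399/1144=6.47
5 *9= 45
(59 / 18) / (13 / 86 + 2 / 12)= 2537 / 246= 10.31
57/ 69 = 19/ 23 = 0.83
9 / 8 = 1.12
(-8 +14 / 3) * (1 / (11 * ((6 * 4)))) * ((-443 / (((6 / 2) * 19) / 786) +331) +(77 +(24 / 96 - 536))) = 789955 / 10032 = 78.74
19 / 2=9.50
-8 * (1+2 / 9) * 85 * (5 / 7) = -593.65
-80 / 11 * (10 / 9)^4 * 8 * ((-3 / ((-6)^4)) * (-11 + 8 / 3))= -10000000 / 5845851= -1.71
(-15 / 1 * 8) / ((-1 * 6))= 20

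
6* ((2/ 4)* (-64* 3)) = -576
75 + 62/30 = 1156/15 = 77.07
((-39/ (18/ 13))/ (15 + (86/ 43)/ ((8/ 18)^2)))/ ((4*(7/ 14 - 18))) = 338/ 21105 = 0.02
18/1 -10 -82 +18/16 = -583/8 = -72.88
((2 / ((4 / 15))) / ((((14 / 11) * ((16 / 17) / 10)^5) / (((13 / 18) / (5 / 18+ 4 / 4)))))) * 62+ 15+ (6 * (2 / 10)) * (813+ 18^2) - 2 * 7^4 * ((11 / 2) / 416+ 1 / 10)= 19178293250464443 / 685834240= 27963452.58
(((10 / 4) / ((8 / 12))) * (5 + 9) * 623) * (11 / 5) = 143913 / 2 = 71956.50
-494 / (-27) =494 / 27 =18.30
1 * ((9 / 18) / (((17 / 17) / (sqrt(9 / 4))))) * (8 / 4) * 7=21 / 2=10.50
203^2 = 41209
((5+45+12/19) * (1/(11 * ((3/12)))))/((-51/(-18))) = 23088/3553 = 6.50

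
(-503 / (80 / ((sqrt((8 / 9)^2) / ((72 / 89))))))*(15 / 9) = -44767 / 3888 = -11.51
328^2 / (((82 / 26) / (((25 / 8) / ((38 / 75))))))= 3997500 / 19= 210394.74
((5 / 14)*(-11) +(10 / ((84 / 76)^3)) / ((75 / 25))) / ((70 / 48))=-64892 / 64827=-1.00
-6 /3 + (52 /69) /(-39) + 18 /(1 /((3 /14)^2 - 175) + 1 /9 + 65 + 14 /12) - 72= -624456310682 /8467466445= -73.75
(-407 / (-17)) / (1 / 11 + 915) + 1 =1.03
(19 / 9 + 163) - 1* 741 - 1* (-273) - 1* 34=-336.89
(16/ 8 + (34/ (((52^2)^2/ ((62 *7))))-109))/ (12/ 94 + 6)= -3064118611/ 175478784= -17.46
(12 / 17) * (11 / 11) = 0.71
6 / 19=0.32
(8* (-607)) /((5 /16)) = -77696 /5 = -15539.20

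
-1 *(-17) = 17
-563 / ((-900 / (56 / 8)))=3941 / 900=4.38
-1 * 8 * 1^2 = -8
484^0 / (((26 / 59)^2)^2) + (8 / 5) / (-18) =543453341 / 20563920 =26.43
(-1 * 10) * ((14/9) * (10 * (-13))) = 18200/9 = 2022.22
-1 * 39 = -39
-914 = -914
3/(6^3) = 1/72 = 0.01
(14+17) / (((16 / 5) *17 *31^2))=5 / 8432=0.00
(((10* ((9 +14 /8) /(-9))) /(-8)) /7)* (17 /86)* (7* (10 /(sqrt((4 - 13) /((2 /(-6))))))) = 425* sqrt(3) /1296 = 0.57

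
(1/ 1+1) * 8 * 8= 128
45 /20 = 9 /4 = 2.25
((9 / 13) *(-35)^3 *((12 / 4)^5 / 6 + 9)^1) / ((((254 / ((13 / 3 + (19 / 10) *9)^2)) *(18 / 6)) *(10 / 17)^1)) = -79557096927 / 52832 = -1505850.56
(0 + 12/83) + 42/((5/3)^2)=31674/2075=15.26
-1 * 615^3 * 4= -930433500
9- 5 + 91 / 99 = 487 / 99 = 4.92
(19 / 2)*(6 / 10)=57 / 10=5.70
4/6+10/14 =1.38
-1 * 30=-30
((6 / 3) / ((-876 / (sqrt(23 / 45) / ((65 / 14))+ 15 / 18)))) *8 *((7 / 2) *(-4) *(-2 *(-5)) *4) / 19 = 6272 *sqrt(115) / 811395+ 5600 / 12483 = 0.53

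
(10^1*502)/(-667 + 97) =-502/57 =-8.81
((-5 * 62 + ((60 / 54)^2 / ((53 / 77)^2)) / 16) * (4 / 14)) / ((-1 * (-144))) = -0.61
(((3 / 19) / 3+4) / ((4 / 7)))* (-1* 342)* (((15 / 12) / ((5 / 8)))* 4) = -19404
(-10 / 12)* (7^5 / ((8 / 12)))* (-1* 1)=84035 / 4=21008.75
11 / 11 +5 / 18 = 23 / 18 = 1.28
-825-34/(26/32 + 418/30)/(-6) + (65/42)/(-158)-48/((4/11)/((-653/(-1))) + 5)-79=-28531521845895/31242617588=-913.22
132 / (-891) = -4 / 27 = -0.15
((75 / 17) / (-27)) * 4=-100 / 153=-0.65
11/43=0.26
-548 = -548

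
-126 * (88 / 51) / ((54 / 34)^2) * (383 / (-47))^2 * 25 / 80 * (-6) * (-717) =-458918003390 / 59643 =-7694415.16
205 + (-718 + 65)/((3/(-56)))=37183/3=12394.33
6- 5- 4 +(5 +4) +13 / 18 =121 / 18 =6.72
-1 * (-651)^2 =-423801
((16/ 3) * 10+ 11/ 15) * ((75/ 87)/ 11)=4055/ 957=4.24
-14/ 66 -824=-27199/ 33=-824.21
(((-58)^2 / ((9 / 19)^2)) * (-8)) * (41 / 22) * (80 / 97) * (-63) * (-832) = -92793678315520 / 9603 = -9662988473.97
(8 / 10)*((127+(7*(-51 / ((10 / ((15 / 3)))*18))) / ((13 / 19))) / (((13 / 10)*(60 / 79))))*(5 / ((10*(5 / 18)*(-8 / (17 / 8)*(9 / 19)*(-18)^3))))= 447848867 / 28385510400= 0.02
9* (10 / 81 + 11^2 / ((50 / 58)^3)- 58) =165786589 / 140625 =1178.93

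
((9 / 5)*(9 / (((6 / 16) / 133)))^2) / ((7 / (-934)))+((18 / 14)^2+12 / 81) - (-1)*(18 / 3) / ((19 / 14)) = -307560497723299 / 125685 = -2447074016.18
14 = 14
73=73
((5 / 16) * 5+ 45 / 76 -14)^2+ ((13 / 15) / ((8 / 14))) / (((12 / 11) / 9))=70617781 / 462080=152.83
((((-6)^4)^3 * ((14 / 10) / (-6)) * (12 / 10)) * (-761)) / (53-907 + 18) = -2898929875968 / 5225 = -554819115.02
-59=-59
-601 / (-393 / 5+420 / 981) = 7.69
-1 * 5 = -5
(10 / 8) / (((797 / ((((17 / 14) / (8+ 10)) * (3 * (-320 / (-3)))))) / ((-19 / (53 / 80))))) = -2584000 / 2661183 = -0.97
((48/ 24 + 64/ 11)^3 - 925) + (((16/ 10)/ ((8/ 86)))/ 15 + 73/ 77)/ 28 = -8746785563/ 19565700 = -447.05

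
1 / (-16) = -1 / 16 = -0.06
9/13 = 0.69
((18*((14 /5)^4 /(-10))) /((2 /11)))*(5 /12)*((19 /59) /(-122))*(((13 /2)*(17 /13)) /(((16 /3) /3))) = 230330331 /71980000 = 3.20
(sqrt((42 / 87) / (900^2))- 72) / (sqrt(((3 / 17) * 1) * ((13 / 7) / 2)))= sqrt(9282) * (-1879200 + sqrt(406)) / 1017900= -177.86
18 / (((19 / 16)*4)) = 72 / 19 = 3.79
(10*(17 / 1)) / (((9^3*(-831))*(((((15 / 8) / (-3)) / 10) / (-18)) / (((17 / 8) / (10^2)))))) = -578 / 336555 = -0.00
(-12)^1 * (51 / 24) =-51 / 2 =-25.50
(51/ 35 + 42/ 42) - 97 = -3309/ 35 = -94.54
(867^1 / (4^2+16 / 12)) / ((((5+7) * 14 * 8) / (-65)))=-4335 / 1792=-2.42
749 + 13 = 762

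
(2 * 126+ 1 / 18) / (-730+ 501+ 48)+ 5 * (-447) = -7286167 / 3258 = -2236.39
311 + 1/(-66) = 20525/66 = 310.98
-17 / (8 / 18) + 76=151 / 4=37.75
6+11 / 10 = 71 / 10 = 7.10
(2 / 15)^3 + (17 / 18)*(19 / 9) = 40423 / 20250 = 2.00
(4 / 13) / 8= 1 / 26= 0.04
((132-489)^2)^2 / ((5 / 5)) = 16243247601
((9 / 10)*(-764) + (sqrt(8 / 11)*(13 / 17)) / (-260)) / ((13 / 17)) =-58446 / 65 - sqrt(22) / 1430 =-899.17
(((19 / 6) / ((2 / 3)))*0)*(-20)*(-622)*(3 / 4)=0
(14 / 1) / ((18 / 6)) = 14 / 3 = 4.67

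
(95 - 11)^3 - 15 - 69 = 592620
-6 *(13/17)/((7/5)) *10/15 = -260/119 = -2.18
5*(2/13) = 10/13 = 0.77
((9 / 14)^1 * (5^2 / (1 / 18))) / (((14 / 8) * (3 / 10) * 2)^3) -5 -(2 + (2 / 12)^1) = 3496757 / 14406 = 242.73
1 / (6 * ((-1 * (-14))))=1 / 84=0.01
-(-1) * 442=442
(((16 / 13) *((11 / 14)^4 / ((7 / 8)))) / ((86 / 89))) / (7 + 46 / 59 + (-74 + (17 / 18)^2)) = -99636338736 / 11732776831321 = -0.01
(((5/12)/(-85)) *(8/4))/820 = -1/83640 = -0.00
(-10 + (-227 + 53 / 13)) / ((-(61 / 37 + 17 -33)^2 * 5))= 4145332 / 18327465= 0.23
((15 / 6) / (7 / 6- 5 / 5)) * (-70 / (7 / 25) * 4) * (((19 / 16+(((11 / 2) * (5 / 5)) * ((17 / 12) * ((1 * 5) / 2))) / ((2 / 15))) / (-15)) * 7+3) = 3943875 / 4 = 985968.75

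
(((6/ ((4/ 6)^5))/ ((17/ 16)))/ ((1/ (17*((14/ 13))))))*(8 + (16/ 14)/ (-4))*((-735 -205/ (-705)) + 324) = -1519790040/ 611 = -2487381.41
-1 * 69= -69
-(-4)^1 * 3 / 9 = 4 / 3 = 1.33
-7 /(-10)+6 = 67 /10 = 6.70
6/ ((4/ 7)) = 21/ 2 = 10.50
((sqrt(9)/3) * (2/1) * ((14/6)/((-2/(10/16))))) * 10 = -175/12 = -14.58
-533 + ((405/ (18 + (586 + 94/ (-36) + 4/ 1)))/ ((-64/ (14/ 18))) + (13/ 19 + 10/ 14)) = -24654795967/ 46377632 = -531.61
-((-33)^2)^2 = -1185921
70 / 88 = 35 / 44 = 0.80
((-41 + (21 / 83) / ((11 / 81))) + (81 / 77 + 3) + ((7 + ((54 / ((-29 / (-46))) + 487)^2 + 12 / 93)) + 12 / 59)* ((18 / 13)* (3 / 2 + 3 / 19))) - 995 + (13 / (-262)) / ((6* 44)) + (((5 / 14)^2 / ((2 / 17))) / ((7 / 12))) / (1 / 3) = 562438229745078469606349 / 748142084107353936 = 751779.96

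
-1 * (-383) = 383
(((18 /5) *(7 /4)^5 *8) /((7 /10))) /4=21609 /128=168.82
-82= -82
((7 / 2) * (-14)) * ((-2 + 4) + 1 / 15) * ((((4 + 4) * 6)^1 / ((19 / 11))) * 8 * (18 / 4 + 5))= -1069376 / 5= -213875.20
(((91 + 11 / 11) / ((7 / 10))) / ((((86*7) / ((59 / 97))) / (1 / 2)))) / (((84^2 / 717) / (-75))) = -40540375 / 80116568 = -0.51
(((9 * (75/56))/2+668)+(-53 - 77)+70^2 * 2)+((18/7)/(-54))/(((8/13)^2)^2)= 127103321/12288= 10343.69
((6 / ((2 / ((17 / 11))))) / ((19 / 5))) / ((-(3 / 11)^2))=-935 / 57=-16.40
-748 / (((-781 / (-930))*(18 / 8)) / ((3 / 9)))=-84320 / 639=-131.96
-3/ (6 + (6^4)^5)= -1/ 1218719480020994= -0.00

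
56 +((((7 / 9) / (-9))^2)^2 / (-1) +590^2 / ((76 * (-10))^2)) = 14073551955401 / 248637860496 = 56.60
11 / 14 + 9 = 137 / 14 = 9.79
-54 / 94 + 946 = 44435 / 47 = 945.43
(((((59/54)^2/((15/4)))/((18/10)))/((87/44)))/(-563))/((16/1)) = -38291/3856372092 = -0.00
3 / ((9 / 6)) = 2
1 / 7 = 0.14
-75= -75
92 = 92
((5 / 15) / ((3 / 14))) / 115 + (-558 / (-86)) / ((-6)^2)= 34493 / 178020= 0.19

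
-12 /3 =-4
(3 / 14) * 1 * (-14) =-3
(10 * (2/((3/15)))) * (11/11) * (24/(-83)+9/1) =871.08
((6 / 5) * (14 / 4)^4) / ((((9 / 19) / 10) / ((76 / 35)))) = 123823 / 15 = 8254.87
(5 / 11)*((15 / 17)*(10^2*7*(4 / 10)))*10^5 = 2100000000 / 187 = 11229946.52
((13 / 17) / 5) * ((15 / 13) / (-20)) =-3 / 340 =-0.01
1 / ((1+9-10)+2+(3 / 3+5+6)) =1 / 14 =0.07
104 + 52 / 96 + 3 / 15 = 12569 / 120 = 104.74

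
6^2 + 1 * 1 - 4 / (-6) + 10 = 143 / 3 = 47.67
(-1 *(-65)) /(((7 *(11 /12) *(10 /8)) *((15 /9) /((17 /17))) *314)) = 936 /60445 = 0.02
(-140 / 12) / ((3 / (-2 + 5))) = -35 / 3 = -11.67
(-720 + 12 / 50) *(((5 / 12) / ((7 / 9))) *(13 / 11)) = -350883 / 770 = -455.69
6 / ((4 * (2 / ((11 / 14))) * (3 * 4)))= 11 / 224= 0.05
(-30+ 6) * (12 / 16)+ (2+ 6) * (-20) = -178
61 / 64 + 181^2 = 2096765 / 64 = 32761.95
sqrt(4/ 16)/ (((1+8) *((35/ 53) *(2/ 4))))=0.17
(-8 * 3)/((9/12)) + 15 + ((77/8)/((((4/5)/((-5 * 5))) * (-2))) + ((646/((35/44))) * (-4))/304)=274859/2240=122.70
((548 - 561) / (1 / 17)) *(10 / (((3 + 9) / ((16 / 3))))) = -8840 / 9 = -982.22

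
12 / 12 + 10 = 11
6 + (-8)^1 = -2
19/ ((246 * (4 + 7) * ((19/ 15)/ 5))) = 25/ 902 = 0.03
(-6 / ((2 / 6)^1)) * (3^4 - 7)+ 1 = -1331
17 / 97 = 0.18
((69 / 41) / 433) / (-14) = -69 / 248542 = -0.00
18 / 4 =9 / 2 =4.50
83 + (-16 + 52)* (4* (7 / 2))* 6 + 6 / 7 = 21755 / 7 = 3107.86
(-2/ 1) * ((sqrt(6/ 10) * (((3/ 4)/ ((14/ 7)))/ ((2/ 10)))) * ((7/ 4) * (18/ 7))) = -27 * sqrt(15)/ 8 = -13.07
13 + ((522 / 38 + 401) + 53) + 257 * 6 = 38432 / 19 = 2022.74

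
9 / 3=3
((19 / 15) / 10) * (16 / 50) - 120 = -224924 / 1875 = -119.96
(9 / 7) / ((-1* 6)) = -3 / 14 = -0.21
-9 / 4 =-2.25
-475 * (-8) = 3800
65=65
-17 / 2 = -8.50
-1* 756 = -756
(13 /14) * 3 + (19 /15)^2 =13829 /3150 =4.39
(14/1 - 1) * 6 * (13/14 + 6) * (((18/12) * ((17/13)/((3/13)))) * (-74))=-2379507/7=-339929.57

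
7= 7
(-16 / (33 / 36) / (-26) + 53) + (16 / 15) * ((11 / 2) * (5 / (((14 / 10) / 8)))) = 664535 / 3003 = 221.29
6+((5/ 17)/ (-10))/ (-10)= 2041/ 340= 6.00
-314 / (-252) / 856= 157 / 107856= 0.00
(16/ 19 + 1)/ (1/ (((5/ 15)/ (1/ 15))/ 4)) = 175/ 76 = 2.30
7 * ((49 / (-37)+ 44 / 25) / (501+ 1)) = 2821 / 464350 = 0.01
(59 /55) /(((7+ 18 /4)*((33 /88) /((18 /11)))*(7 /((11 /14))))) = 2832 /61985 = 0.05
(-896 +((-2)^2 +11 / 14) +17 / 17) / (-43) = 20.70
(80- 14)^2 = 4356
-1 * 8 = -8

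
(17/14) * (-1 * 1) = -17/14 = -1.21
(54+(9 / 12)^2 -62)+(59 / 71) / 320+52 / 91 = -1091567 / 159040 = -6.86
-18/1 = -18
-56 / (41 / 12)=-672 / 41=-16.39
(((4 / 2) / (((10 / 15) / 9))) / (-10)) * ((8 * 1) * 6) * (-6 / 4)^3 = 2187 / 5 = 437.40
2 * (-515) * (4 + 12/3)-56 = -8296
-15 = -15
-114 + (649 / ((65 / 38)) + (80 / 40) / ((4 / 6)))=17447 / 65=268.42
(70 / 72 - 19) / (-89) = 649 / 3204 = 0.20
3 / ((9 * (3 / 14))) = 14 / 9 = 1.56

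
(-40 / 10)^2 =16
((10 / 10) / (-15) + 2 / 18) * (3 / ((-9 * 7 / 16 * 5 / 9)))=-32 / 525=-0.06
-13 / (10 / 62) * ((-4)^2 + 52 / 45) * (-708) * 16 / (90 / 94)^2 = 2595075801344 / 151875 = 17086918.86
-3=-3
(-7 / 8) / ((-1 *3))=7 / 24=0.29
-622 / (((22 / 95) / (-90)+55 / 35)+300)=-9306675 / 4512224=-2.06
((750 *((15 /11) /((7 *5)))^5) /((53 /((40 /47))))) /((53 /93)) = 677970000 /357357764759611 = 0.00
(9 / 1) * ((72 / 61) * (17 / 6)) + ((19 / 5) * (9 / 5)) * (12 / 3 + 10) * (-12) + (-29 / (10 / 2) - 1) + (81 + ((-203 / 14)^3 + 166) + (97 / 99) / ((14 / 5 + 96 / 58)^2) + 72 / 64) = -247371969983777 / 63004283100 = -3926.27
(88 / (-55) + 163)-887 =-3628 / 5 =-725.60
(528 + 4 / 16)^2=4464769 / 16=279048.06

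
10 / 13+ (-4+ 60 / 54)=-248 / 117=-2.12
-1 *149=-149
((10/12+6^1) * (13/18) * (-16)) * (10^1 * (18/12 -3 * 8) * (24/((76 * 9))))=106600/171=623.39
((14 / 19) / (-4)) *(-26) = 91 / 19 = 4.79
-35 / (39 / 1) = -35 / 39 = -0.90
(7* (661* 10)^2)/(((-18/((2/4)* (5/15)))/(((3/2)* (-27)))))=229383525/2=114691762.50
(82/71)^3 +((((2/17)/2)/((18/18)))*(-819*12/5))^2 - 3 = 34566700511899/2585906975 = 13367.34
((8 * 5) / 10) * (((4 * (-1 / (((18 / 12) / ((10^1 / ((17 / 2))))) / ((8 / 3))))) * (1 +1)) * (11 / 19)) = -112640 / 2907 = -38.75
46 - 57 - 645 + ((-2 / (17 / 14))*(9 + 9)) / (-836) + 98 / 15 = -34611436 / 53295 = -649.43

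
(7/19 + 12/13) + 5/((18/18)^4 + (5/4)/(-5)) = 5897/741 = 7.96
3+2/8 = 13/4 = 3.25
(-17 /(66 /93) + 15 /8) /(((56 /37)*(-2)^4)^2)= -0.04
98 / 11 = 8.91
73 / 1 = 73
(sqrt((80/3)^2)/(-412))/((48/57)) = -95/1236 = -0.08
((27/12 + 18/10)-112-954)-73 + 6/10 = -22687/20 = -1134.35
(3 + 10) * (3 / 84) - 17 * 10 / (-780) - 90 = -97535 / 1092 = -89.32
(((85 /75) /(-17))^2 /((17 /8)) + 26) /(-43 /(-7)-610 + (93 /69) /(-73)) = -584464937 /13573681875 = -0.04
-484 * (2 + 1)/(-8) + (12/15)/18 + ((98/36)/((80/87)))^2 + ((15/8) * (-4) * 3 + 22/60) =38747561/230400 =168.18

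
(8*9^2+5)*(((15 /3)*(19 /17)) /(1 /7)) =25543.82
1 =1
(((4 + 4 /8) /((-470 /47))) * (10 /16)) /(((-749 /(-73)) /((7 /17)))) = -657 /58208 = -0.01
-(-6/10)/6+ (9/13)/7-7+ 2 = -4369/910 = -4.80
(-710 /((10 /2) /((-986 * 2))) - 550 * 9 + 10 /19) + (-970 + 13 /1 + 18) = 5208575 /19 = 274135.53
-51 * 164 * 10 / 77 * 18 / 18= -83640 / 77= -1086.23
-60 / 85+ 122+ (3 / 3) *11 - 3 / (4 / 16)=120.29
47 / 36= 1.31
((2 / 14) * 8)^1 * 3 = 24 / 7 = 3.43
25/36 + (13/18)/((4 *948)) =47413/68256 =0.69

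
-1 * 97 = -97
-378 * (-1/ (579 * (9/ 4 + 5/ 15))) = 1512/ 5983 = 0.25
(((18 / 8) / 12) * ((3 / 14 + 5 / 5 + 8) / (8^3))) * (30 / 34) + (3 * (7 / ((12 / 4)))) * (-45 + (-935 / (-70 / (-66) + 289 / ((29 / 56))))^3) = -2119762084908832702718445 / 6095986832779227840512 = -347.73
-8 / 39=-0.21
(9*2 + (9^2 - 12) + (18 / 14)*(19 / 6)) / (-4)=-1275 / 56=-22.77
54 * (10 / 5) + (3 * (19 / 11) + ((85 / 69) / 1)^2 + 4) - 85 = 33.70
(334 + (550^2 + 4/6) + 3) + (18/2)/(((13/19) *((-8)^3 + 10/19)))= 114776071595/379002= 302837.64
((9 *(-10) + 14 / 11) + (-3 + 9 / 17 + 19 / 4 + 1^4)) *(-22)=63915 / 34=1879.85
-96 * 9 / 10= -432 / 5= -86.40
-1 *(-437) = 437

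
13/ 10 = 1.30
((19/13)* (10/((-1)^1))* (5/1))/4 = -475/26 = -18.27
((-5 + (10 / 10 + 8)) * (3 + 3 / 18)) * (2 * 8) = 608 / 3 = 202.67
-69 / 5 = -13.80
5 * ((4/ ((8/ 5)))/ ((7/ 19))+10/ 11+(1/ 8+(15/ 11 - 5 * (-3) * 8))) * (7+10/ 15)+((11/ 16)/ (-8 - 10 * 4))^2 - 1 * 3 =224767460453/ 45416448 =4949.03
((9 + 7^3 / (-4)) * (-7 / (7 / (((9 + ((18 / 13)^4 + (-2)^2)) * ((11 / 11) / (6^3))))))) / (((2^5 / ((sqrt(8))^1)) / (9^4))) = 35530143669 * sqrt(2) / 14623232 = 3436.12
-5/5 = -1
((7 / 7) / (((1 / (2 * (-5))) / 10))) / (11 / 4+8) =-400 / 43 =-9.30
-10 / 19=-0.53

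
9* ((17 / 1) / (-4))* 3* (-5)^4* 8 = -573750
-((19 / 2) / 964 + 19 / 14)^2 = -1.87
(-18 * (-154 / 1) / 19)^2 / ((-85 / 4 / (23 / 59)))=-706926528 / 1810415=-390.48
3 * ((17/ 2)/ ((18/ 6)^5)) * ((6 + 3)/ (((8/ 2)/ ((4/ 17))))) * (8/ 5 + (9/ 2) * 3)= 151/ 180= 0.84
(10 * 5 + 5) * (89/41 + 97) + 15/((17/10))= 5463.21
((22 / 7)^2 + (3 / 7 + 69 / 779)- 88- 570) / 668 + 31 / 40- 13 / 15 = -811712387 / 764946840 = -1.06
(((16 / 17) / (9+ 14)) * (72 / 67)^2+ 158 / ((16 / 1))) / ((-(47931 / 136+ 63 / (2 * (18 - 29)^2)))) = -16858237033 / 599238876945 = -0.03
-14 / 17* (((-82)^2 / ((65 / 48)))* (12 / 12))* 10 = -9037056 / 221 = -40891.66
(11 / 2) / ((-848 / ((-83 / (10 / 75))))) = 13695 / 3392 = 4.04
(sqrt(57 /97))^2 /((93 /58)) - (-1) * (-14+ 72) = 175508 /3007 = 58.37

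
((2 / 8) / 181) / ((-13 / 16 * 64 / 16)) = -0.00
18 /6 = 3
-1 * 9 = -9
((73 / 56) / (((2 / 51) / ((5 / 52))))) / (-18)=-6205 / 34944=-0.18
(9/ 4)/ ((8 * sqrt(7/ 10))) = 9 * sqrt(70)/ 224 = 0.34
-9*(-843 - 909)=15768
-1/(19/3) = -3/19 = -0.16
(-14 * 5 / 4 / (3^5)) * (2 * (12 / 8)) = -35 / 162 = -0.22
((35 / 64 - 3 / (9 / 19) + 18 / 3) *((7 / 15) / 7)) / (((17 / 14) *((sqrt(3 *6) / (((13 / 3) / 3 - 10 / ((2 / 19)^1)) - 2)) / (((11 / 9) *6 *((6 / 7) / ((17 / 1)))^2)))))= -19393 *sqrt(2) / 5571342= -0.00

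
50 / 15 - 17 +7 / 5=-12.27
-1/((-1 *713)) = 1/713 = 0.00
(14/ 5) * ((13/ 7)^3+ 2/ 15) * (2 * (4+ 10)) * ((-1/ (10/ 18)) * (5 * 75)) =-2422152/ 7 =-346021.71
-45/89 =-0.51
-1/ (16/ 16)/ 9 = -1/ 9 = -0.11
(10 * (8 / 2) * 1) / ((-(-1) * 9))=40 / 9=4.44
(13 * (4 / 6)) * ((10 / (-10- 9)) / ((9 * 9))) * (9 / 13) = -20 / 513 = -0.04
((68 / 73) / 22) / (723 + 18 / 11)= 34 / 581883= 0.00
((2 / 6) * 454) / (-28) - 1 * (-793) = 33079 / 42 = 787.60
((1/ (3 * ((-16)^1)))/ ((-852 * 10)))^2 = 1/ 167248281600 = 0.00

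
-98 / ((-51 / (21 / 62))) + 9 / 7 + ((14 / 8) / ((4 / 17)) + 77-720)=-37399137 / 59024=-633.63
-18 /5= -3.60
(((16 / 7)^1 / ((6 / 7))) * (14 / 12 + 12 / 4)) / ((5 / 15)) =100 / 3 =33.33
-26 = -26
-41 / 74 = -0.55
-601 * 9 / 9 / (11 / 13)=-7813 / 11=-710.27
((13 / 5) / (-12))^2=169 / 3600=0.05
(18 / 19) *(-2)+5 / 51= -1741 / 969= -1.80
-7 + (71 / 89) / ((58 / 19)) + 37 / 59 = -1861321 / 304558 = -6.11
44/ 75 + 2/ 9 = 0.81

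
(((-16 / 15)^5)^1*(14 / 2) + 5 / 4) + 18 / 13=-277647289 / 39487500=-7.03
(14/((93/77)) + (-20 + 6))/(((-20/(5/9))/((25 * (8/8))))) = 1.67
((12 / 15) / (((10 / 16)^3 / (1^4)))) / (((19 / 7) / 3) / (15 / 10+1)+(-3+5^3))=2688 / 100375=0.03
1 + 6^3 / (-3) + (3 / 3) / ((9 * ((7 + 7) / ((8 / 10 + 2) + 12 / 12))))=-44711 / 630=-70.97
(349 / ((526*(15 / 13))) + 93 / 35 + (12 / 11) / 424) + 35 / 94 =5458812503 / 1513357230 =3.61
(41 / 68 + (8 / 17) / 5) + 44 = 15197 / 340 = 44.70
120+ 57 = 177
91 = 91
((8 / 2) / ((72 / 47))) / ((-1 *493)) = -47 / 8874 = -0.01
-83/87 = -0.95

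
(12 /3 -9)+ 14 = 9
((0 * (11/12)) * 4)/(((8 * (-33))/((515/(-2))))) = 0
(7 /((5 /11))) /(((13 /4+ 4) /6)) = 12.74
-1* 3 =-3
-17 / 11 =-1.55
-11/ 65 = -0.17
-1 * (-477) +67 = 544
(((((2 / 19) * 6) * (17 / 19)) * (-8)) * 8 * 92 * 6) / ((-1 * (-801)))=-800768 / 32129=-24.92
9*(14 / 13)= 126 / 13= 9.69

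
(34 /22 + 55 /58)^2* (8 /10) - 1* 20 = -7644819 /508805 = -15.03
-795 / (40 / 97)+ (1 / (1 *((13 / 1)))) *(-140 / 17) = -3409603 / 1768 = -1928.51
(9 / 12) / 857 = 3 / 3428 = 0.00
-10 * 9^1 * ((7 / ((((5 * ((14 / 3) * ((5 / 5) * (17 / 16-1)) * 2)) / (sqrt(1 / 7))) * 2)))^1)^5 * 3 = -419904 * sqrt(7) / 214375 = -5.18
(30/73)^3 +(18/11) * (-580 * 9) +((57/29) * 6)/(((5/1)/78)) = -5185850753988/620482115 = -8357.78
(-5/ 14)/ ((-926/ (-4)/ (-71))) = 355/ 3241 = 0.11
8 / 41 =0.20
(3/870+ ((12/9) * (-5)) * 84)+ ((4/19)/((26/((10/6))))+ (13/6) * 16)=-37628413/71630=-525.32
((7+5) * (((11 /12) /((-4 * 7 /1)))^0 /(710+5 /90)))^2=46656 /163353961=0.00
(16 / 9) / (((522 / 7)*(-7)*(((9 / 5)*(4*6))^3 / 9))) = -125 / 328784832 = -0.00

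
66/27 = 22/9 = 2.44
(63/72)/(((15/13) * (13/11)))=77/120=0.64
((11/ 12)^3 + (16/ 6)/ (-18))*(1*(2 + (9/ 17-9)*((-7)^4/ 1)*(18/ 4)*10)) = -8362664725/ 14688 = -569353.54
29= 29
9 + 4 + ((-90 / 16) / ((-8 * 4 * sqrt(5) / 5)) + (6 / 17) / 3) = 45 * sqrt(5) / 256 + 223 / 17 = 13.51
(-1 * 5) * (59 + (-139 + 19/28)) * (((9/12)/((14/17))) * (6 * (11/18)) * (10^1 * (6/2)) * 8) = 31149525/98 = 317852.30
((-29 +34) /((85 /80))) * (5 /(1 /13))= 5200 /17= 305.88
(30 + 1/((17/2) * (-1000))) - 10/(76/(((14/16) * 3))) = 29.65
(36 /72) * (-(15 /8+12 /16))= -21 /16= -1.31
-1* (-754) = 754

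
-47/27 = -1.74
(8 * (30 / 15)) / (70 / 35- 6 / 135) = 90 / 11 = 8.18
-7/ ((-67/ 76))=532/ 67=7.94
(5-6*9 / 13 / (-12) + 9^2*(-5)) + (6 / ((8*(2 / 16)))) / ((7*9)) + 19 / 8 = -867449 / 2184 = -397.18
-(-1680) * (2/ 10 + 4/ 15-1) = -896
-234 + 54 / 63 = -1632 / 7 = -233.14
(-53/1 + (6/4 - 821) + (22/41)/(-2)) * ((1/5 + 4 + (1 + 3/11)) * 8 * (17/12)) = -366208339/6765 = -54132.79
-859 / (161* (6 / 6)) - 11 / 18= -17233 / 2898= -5.95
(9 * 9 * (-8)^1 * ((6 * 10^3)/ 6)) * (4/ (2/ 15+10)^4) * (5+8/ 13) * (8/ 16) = -37418203125/ 54213536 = -690.20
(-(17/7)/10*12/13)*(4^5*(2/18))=-34816/1365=-25.51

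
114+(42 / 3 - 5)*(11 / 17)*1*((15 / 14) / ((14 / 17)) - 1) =385689 / 3332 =115.75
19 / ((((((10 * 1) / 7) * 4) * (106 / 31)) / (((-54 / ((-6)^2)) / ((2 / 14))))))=-86583 / 8480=-10.21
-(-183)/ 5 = 183/ 5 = 36.60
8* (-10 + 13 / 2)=-28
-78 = -78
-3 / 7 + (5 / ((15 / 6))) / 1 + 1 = 2.57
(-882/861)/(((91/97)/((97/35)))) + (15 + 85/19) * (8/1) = 54146174/354445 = 152.76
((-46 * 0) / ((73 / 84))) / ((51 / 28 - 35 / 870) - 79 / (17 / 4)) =0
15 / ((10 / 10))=15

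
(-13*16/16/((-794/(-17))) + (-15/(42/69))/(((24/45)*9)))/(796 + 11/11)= -240651/35437808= -0.01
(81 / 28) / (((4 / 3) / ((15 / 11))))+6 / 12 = 3.46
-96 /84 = -8 /7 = -1.14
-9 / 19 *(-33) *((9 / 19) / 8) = 2673 / 2888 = 0.93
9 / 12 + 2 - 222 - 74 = -1173 / 4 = -293.25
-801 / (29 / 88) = -2430.62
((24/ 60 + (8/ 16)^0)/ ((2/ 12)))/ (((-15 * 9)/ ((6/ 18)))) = -0.02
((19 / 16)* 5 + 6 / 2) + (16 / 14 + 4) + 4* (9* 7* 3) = 86249 / 112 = 770.08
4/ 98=2/ 49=0.04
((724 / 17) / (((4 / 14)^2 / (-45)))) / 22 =-399105 / 374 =-1067.13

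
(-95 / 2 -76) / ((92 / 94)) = -11609 / 92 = -126.18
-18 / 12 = -3 / 2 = -1.50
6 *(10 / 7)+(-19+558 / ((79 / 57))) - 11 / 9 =390.96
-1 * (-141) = 141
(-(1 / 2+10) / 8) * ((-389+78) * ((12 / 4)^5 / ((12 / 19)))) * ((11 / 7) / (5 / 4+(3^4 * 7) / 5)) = 78973785 / 36688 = 2152.58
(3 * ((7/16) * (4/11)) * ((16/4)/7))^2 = 9/121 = 0.07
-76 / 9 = -8.44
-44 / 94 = -22 / 47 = -0.47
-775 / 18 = -43.06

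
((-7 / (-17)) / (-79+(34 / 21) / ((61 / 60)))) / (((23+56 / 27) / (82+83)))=-13315995 / 380406977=-0.04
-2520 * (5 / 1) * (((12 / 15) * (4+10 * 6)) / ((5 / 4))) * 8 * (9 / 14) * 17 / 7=-45121536 / 7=-6445933.71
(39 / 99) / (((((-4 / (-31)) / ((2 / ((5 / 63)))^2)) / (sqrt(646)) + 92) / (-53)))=-206635006401268536 / 910513613112113989 + 706448925 * sqrt(646) / 910513613112113989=-0.23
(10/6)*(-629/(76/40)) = -31450/57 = -551.75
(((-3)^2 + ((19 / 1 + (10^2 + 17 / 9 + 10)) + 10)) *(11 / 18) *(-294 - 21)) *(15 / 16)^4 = -2921428125 / 131072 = -22288.73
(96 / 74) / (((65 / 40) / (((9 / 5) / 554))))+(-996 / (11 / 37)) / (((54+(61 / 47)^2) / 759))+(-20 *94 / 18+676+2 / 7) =-232792157601261542 / 5162561352585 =-45092.38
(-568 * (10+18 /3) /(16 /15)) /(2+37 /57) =-485640 /151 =-3216.16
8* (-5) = -40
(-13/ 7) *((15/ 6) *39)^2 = -494325/ 28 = -17654.46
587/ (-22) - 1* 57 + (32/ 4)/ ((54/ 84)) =-14105/ 198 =-71.24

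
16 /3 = 5.33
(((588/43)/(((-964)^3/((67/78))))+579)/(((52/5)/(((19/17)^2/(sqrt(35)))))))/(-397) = -52335777394704149 * sqrt(35)/10456892589948162176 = -0.03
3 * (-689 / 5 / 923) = -159 / 355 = -0.45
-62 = -62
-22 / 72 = -11 / 36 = -0.31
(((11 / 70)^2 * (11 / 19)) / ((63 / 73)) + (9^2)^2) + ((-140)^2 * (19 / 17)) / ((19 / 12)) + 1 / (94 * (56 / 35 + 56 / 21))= 3058712513430859 / 149963990400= 20396.31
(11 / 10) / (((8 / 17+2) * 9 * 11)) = 17 / 3780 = 0.00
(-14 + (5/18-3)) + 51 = 34.28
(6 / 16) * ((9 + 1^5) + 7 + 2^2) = 63 / 8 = 7.88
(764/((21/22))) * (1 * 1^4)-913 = -2365/21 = -112.62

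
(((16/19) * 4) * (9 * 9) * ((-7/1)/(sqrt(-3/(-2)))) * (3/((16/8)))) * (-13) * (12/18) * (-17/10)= -1336608 * sqrt(6)/95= -34463.24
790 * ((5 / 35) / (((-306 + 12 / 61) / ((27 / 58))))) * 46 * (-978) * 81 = 395112845970 / 631127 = 626043.33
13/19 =0.68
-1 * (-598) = 598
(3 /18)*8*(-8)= -32 /3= -10.67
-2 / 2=-1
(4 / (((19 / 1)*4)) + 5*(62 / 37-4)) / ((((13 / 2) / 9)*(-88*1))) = 73197 / 402116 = 0.18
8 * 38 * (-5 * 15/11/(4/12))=-68400/11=-6218.18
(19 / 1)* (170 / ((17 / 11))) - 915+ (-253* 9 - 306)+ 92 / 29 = -40740 / 29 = -1404.83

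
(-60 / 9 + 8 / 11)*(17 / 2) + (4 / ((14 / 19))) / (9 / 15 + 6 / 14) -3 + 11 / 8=-37091 / 792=-46.83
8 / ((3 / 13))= 104 / 3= 34.67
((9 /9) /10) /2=0.05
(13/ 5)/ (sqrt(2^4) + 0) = 13/ 20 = 0.65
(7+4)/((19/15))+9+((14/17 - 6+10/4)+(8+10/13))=199679/8398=23.78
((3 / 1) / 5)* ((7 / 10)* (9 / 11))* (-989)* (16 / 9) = -166152 / 275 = -604.19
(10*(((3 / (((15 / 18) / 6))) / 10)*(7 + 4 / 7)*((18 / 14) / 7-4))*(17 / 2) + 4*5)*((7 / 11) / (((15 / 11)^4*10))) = -6032090669 / 62015625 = -97.27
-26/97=-0.27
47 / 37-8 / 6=-7 / 111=-0.06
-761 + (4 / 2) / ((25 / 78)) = -18869 / 25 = -754.76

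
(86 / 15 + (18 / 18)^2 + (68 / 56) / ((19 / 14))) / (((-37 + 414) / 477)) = 345666 / 35815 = 9.65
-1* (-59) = 59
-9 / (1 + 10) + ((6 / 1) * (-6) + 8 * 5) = 35 / 11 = 3.18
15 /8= 1.88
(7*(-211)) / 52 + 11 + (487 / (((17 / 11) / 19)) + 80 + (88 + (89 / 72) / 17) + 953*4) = 158322875 / 15912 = 9949.90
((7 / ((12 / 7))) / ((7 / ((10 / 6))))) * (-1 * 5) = -4.86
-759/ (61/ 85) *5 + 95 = -316780/ 61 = -5193.11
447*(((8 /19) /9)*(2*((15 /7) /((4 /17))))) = 50660 /133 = 380.90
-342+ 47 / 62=-21157 / 62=-341.24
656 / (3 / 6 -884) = -1312 / 1767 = -0.74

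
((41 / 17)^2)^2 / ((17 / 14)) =39560654 / 1419857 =27.86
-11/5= -2.20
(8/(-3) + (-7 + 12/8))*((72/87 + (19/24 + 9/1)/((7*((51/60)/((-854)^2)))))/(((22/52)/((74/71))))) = -83674865267812/3465297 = -24146520.56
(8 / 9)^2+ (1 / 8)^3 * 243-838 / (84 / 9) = -25697995 / 290304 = -88.52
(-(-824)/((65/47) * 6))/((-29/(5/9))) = -19364/10179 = -1.90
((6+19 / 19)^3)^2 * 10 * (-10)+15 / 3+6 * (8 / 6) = -11764887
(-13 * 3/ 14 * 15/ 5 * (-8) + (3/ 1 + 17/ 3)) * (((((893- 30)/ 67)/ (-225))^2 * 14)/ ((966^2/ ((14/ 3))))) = 1181203634/ 68163733929375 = 0.00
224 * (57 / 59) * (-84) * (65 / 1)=-69713280 / 59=-1181581.02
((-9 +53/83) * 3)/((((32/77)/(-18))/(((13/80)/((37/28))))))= 65648583/491360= 133.61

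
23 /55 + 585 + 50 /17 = 550116 /935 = 588.36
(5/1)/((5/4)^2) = 16/5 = 3.20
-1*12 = -12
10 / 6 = 5 / 3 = 1.67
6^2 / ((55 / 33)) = 108 / 5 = 21.60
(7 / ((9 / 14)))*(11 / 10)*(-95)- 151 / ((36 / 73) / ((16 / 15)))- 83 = -208912 / 135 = -1547.50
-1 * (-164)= 164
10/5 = 2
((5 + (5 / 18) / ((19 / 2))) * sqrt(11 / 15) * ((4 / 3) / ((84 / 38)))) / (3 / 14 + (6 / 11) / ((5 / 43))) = 37840 * sqrt(165) / 917811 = 0.53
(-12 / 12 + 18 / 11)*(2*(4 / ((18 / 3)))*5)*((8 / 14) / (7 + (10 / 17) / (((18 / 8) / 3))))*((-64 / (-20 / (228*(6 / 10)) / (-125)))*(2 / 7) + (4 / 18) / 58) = -4868.93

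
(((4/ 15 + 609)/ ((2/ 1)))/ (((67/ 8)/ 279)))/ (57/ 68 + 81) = 77060048/ 621425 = 124.01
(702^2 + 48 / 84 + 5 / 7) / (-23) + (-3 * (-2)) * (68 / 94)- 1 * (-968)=-154775239 / 7567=-20453.98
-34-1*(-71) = 37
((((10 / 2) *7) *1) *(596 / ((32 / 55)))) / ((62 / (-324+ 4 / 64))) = -1486613975 / 7936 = -187325.35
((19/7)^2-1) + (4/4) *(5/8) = 2741/392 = 6.99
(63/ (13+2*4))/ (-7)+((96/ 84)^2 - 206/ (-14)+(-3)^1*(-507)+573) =103370/ 49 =2109.59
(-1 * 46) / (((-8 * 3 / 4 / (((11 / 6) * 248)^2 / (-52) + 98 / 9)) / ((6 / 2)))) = -10668550 / 117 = -91184.19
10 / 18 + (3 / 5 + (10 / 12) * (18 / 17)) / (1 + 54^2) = 1240859 / 2231505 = 0.56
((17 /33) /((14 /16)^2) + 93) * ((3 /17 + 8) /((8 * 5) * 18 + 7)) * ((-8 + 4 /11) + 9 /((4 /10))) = 2294906819 /146553022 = 15.66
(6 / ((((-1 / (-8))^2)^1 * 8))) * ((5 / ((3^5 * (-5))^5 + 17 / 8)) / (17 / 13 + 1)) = -832 / 21182215236074983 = -0.00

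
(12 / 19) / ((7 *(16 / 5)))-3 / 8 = -369 / 1064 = -0.35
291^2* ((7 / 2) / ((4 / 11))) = 6520437 / 8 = 815054.62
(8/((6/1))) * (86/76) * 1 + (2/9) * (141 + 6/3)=5692/171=33.29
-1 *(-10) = 10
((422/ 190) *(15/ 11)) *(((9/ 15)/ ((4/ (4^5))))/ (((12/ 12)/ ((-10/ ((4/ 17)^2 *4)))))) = -4390488/ 209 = -21007.12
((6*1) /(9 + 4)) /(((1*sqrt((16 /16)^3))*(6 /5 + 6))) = 5 /78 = 0.06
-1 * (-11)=11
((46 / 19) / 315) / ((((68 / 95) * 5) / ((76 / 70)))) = 437 / 187425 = 0.00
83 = 83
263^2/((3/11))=760859/3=253619.67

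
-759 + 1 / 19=-14420 / 19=-758.95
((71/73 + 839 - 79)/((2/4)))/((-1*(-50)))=55551/1825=30.44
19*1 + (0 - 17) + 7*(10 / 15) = 20 / 3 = 6.67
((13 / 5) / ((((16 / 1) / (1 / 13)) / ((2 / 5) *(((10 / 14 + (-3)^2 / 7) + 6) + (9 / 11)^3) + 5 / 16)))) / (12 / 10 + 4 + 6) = 397339 / 95406080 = 0.00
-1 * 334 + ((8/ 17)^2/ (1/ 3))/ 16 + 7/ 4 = -384033/ 1156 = -332.21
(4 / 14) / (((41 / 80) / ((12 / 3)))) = 640 / 287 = 2.23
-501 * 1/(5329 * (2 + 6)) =-501/42632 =-0.01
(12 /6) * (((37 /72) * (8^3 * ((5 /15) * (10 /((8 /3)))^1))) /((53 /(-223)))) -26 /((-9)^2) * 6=-3963236 /1431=-2769.56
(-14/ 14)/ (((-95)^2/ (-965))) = 193/ 1805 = 0.11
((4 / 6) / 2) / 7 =1 / 21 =0.05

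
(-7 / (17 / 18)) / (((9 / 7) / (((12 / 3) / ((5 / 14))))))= -5488 / 85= -64.56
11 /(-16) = -11 /16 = -0.69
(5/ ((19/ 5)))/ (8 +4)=25/ 228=0.11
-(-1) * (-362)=-362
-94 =-94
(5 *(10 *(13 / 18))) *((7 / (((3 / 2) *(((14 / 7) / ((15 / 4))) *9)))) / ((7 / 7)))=11375 / 324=35.11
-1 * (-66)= 66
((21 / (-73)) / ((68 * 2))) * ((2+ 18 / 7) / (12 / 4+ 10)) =-12 / 16133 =-0.00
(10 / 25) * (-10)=-4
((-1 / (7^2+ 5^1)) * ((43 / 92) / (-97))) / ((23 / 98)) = 2107 / 5541804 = 0.00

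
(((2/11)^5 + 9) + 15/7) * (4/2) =25124404/1127357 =22.29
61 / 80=0.76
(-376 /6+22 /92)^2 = 74218225 /19044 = 3897.20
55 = 55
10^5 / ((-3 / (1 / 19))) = -100000 / 57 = -1754.39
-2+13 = 11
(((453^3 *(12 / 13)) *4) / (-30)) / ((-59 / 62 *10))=23053999896 / 19175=1202294.65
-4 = -4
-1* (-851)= 851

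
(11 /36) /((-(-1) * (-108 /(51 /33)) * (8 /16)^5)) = -34 /243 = -0.14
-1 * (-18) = 18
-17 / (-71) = 17 / 71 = 0.24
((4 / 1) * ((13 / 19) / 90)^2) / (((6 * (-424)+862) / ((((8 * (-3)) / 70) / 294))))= 169 / 1054368322875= 0.00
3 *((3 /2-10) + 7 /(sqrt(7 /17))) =-51 /2 + 3 *sqrt(119) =7.23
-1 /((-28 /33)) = 33 /28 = 1.18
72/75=24/25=0.96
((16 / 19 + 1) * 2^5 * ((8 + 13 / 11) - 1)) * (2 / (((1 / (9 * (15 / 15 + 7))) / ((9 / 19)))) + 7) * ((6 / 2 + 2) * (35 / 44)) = 6301890000 / 43681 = 144270.74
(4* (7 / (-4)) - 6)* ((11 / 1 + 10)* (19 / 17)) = -5187 / 17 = -305.12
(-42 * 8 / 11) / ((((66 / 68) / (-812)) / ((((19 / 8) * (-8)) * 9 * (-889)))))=470057341824 / 121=3884771420.03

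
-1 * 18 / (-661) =18 / 661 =0.03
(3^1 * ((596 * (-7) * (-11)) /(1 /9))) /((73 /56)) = 69388704 /73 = 950530.19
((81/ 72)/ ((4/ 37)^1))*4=333/ 8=41.62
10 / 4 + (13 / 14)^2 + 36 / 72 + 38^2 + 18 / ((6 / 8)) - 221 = 245169 / 196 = 1250.86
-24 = -24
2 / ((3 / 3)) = 2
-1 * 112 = -112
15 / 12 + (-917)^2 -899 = 3359965 / 4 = 839991.25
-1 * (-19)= 19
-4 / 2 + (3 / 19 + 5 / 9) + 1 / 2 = -269 / 342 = -0.79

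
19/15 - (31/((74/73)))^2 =-76713491/82140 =-933.94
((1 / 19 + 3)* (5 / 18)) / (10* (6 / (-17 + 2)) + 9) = 29 / 171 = 0.17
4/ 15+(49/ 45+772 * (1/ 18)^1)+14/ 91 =25973/ 585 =44.40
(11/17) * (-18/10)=-99/85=-1.16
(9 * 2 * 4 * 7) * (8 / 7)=576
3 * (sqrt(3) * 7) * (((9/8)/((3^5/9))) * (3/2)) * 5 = 11.37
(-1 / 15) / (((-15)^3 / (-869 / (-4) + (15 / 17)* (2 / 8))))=0.00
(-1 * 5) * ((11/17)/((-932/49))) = 2695/15844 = 0.17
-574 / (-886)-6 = -2371 / 443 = -5.35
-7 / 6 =-1.17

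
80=80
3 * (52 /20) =39 /5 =7.80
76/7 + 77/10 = 1299/70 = 18.56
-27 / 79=-0.34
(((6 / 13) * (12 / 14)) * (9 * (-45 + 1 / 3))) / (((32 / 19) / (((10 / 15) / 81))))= -1273 / 1638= -0.78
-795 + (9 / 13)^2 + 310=-81884 / 169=-484.52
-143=-143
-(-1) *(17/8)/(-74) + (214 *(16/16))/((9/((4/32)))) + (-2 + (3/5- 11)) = -251921/26640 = -9.46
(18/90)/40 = 1/200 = 0.00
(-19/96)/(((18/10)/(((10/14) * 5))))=-2375/6048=-0.39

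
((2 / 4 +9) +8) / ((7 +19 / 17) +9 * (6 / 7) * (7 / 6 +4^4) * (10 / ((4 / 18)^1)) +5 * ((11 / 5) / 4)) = 8330 / 42499393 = 0.00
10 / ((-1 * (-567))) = 10 / 567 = 0.02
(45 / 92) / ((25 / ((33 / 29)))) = 297 / 13340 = 0.02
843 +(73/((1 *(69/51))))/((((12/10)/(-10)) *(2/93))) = -922997/46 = -20065.15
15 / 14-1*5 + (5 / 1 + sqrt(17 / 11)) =15 / 14 + sqrt(187) / 11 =2.31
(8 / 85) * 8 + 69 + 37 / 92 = 548613 / 7820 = 70.16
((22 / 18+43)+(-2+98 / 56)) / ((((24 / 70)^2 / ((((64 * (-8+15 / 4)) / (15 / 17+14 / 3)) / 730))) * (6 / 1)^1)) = -112084315 / 26774064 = -4.19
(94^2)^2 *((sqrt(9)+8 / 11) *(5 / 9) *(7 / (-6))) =-56018737880 / 297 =-188615279.06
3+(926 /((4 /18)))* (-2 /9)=-923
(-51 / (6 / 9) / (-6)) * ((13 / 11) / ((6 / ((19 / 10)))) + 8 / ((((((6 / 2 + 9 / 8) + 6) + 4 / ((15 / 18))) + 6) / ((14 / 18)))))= 18921289 / 2209680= 8.56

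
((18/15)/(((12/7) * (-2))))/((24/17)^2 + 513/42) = -14161/574830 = -0.02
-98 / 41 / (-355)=98 / 14555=0.01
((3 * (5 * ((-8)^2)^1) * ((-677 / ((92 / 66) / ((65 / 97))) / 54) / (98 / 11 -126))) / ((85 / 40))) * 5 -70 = 847530130 / 18318741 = 46.27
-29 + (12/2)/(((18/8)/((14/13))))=-1019/39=-26.13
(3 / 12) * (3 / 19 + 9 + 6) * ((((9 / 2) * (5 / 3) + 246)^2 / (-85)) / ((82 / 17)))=-2313441 / 3895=-593.95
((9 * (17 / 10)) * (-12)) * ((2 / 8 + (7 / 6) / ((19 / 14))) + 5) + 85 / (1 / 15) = 29121 / 190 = 153.27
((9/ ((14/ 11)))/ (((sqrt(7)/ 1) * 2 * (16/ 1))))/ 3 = 33 * sqrt(7)/ 3136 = 0.03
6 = 6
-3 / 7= -0.43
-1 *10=-10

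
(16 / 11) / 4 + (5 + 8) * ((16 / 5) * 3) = 6884 / 55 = 125.16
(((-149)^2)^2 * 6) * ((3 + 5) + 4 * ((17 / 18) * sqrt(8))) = 23658451248 + 67032278536 * sqrt(2) / 3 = 55257770388.79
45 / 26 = 1.73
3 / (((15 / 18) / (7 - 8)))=-18 / 5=-3.60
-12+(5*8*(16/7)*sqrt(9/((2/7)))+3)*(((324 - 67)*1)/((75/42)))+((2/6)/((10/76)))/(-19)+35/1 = 34097/75+98688*sqrt(14)/5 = 74305.96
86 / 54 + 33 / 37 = 2482 / 999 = 2.48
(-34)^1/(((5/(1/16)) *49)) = -17/1960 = -0.01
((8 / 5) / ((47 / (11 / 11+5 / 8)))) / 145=13 / 34075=0.00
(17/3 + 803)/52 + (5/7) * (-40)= -7109/546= -13.02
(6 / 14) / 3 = 1 / 7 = 0.14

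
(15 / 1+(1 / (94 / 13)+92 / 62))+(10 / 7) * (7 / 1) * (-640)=-18601163 / 2914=-6383.38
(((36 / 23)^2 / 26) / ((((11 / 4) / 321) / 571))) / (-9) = -52787808 / 75647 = -697.82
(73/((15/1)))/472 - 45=-318527/7080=-44.99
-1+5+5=9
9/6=3/2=1.50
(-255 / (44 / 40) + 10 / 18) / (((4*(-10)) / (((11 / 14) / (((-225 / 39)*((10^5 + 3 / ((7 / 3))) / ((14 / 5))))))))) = -416689 / 18900243000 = -0.00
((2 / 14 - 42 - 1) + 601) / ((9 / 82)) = 320374 / 63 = 5085.30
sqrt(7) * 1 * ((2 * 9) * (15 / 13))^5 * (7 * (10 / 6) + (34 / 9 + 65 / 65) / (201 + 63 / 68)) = 76776165243900000 * sqrt(7) / 1699408061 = 119530232.03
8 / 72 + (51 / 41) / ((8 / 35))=16393 / 2952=5.55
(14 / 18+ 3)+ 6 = 88 / 9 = 9.78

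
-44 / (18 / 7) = -154 / 9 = -17.11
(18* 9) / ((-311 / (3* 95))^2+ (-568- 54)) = -13158450 / 50425229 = -0.26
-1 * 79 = -79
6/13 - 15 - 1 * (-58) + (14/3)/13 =1709/39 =43.82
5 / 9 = 0.56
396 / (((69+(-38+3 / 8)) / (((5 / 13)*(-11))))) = -174240 / 3263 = -53.40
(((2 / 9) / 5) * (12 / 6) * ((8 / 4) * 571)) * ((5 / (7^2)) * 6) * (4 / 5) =36544 / 735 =49.72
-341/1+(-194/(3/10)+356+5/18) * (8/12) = -14434/27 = -534.59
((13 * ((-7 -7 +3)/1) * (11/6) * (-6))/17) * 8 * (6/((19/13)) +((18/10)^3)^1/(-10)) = 526319508/201875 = 2607.16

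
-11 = -11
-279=-279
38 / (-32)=-19 / 16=-1.19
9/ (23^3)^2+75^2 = 832701875634/ 148035889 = 5625.00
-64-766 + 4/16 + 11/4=-827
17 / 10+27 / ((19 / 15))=4373 / 190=23.02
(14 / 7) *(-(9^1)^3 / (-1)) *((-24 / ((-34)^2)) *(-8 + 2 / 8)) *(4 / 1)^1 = 271188 / 289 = 938.37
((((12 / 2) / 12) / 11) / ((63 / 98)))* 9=7 / 11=0.64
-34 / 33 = -1.03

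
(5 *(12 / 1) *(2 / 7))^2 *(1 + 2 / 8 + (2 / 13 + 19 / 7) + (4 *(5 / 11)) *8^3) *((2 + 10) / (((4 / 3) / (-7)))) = -121300707600 / 7007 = -17311361.15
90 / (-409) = -90 / 409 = -0.22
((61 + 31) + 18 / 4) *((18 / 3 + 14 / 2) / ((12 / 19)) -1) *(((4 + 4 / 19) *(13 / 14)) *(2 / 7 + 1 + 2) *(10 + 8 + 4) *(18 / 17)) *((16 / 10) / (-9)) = -4773523040 / 47481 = -100535.44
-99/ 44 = -9/ 4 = -2.25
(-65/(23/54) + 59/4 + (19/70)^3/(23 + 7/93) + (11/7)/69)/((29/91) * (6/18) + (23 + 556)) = -91007244214861/382361816032000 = -0.24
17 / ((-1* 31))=-17 / 31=-0.55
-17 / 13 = -1.31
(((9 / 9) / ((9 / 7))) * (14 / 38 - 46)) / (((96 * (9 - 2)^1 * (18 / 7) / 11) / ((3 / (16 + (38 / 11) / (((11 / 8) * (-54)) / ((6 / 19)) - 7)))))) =-474144671 / 11182841856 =-0.04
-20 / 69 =-0.29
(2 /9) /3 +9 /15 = 91 /135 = 0.67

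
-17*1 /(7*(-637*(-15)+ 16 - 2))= -17 /66983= -0.00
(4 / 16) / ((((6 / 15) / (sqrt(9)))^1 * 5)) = 3 / 8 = 0.38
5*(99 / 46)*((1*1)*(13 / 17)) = 8.23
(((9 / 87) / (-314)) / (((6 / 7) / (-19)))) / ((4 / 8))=133 / 9106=0.01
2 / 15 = 0.13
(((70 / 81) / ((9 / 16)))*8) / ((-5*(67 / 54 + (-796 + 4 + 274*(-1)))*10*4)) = 448 / 7762095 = 0.00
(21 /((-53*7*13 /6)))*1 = -0.03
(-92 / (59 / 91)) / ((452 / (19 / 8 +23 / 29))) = -1538355 / 1546744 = -0.99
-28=-28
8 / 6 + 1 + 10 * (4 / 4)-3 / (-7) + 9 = 457 / 21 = 21.76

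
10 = 10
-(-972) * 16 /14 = 1110.86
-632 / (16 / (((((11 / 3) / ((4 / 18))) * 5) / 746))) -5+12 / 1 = 7853 / 2984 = 2.63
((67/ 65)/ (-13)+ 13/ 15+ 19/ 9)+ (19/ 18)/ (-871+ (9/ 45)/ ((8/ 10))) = 76743659/ 26488215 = 2.90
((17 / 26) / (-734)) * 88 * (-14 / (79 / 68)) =356048 / 376909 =0.94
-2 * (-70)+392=532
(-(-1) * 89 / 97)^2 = 7921 / 9409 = 0.84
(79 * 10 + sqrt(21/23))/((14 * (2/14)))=sqrt(483)/46 + 395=395.48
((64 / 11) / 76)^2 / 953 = 256 / 41627993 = 0.00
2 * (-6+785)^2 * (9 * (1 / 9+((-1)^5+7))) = 66752510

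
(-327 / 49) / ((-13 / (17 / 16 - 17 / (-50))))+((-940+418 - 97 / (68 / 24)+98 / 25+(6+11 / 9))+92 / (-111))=-786411703157 / 1442422800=-545.20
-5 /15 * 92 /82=-46 /123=-0.37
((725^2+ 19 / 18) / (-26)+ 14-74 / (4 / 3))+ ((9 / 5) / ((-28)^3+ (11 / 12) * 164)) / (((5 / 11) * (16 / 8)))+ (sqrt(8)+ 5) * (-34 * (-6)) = -14721571670873 / 765238500+ 408 * sqrt(2) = -18660.89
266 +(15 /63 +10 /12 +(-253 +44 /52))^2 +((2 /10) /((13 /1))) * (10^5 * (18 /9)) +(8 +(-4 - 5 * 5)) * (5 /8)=4397024081 /66248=66372.18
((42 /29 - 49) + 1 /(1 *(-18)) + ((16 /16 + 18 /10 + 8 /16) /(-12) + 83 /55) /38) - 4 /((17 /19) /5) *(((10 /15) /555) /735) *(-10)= -19196339851411 /403501134960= -47.57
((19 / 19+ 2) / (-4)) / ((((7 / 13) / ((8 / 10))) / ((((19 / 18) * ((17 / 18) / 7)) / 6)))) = -4199 / 158760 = -0.03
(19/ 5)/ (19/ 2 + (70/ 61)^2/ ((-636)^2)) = 7149365676/ 17873420315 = 0.40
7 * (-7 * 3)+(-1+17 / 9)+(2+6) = -1243 / 9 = -138.11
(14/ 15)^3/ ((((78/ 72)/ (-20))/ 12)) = -175616/ 975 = -180.12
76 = 76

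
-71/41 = -1.73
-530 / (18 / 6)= -530 / 3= -176.67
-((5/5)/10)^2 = -1/100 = -0.01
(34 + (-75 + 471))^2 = 184900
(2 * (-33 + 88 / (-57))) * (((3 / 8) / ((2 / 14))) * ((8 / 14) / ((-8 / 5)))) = 9845 / 152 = 64.77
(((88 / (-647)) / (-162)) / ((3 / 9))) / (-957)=-4 / 1519803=-0.00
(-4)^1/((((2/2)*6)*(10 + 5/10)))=-4/63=-0.06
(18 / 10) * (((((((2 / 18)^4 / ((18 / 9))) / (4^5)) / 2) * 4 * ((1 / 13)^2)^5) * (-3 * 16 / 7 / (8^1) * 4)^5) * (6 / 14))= -32 / 81094568537715005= -0.00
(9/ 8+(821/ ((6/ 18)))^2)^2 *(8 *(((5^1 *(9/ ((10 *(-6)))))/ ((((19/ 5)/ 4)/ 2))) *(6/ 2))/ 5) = -21197287580251689/ 76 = -278911678687522.22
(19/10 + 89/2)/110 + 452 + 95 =150541/275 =547.42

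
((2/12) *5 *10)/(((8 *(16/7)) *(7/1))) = 25/384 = 0.07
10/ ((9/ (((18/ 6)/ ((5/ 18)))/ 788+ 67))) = 132017/ 1773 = 74.46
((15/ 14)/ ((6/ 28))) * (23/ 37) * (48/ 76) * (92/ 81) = 42320/ 18981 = 2.23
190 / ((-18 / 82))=-7790 / 9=-865.56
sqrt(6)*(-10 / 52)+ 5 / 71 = 5 / 71- 5*sqrt(6) / 26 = -0.40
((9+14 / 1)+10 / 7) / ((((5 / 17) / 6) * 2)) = 8721 / 35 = 249.17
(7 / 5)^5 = 16807 / 3125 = 5.38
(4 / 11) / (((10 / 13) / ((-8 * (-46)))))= 9568 / 55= 173.96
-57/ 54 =-19/ 18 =-1.06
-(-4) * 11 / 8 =11 / 2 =5.50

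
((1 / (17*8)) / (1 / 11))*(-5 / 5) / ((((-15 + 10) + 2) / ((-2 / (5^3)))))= -11 / 25500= -0.00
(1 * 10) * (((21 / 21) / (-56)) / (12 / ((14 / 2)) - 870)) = 5 / 24312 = 0.00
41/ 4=10.25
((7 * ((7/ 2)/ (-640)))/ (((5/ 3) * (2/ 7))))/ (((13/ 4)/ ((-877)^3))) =694087390857/ 41600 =16684793.05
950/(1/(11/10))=1045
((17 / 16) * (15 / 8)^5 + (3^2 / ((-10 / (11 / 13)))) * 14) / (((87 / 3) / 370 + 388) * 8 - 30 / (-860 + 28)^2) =76283039157 / 16963541426944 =0.00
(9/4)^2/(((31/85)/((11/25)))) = 15147/2480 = 6.11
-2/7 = -0.29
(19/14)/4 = 19/56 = 0.34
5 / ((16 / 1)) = 5 / 16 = 0.31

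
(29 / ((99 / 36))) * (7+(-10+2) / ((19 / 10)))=29.42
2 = 2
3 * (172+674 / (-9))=874 / 3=291.33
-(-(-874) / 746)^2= -1.37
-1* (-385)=385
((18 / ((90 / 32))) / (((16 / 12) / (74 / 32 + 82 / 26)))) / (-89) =-3411 / 11570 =-0.29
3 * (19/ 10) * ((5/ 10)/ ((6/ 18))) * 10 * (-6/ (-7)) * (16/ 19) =432/ 7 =61.71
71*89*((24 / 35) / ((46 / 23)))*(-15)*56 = -1819872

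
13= 13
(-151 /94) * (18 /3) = -453 /47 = -9.64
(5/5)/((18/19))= 19/18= 1.06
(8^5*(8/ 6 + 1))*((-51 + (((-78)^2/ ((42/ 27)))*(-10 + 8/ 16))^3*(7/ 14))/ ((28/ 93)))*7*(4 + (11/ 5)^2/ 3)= -313515095250056038273024/ 1225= -255930690000045745529.00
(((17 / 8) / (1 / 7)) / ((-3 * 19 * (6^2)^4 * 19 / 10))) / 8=-595 / 58208772096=-0.00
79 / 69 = 1.14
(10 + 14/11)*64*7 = 55552/11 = 5050.18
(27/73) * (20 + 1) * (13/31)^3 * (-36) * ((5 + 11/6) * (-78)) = 10990.94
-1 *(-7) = 7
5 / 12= 0.42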